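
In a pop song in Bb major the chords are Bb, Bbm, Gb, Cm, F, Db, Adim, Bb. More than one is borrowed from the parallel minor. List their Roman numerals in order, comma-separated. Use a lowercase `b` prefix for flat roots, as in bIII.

The diatonic triads in Bb major are Bb, Cm, Dm, Eb, F, Gm, Adim. Bb, Cm, F and Adim are all diatonic. Bbm (Bb–Db–F) is not: scale degree 1 in Bb major carries Bb (I). In Bb minor the chord on that degree is Bbm, so here it functions as i, borrowed from the parallel minor. Gb (Gb–Bb–Db) is not: scale degree 6 in Bb major carries Gm (vi). In Bb minor the chord on that degree is Gb, so here it functions as bVI, borrowed from the parallel minor. But Db (Db–F–Ab) is foreign: the diatonic iii on degree 3 is Dm, whereas Db comes from Bb minor. It is labeled bIII.

i, bVI, bIII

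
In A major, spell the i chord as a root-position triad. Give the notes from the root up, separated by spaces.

A C E

The root, A, is scale degree 1 — the same note in A major and A minor; only the chord quality changes. In A minor the chord on A is A–C–E.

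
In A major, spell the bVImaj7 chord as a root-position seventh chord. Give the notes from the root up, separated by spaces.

The root of bVImaj7 is the lowered 6th degree: F# becomes F. In A minor the chord on F is F–A–C–E.

F A C E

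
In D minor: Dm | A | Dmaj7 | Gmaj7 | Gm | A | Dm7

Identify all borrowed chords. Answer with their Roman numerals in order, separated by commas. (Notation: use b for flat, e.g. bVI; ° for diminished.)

D minor has the diatonic set Dm, Edim, F, Gm, A, Bb, C (with V from harmonic minor). Dm, A, Gm and Dm7 are all diatonic. But Dmaj7 (D–F#–A–C#) is foreign: the diatonic i on degree 1 is Dm, whereas Dmaj7 comes from D major. It is labeled Imaj7. But Gmaj7 (G–B–D–F#) is foreign: the diatonic iv on degree 4 is Gm, whereas Gmaj7 comes from D major. It is labeled IVmaj7.

Imaj7, IVmaj7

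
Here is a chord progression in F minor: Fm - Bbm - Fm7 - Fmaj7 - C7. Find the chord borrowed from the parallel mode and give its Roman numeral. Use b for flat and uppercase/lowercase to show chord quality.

The diatonic triads in F minor (with V from harmonic minor) are Fm, Gdim, Ab, Bbm, C, Db, Eb. Fm, Bbm, Fm7 and C7 all belong to that set. Fmaj7 (F–A–C–E) doesn't fit — on degree 1 F minor would have Fm (i). Fmaj7 is the degree-1 chord of F major, so it is the borrowed Imaj7.

Imaj7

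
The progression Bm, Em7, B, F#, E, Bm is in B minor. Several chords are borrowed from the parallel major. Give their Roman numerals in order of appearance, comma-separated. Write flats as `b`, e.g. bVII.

B minor has the diatonic set Bm, C#dim, D, Em, F#, G, A (with V from harmonic minor). Bm, Em7 and F# are all diatonic. B (B–D#–F#) doesn't fit — on degree 1 B minor would have Bm (i). B is the degree-1 chord of B major, so it is the borrowed I. E (E–G#–B) is not: scale degree 4 in B minor carries Em (iv). In B major the chord on that degree is E, so here it functions as IV, borrowed from the parallel major.

I, IV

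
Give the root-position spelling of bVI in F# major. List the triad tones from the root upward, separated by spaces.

D F# A

Scale degree 6 in F# major is D#. bVI uses the lowered form, D, taken from F# minor. Stacking thirds in F# minor on D gives D–F#–A.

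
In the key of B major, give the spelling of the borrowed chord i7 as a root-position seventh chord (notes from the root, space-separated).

B D F# A

The root, B, is scale degree 1 — the same note in B major and B minor; only the chord quality changes. In B minor the chord on B is B–D–F#–A.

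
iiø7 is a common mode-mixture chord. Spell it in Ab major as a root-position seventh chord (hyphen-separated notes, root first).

Bb-Db-Fb-Ab

iiø7 is built on scale degree 2, which is Bb in both Ab major and its parallel. In Ab minor the chord on Bb is Bb–Db–Fb–Ab.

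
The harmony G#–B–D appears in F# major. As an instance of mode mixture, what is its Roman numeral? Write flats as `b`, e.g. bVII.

ii°

The root G# is the diatonic 2nd degree of F# major; the borrowing shows in the chord quality. The diatonic chord on degree 2 would be G#m (ii), but G#–B–D is the diminished chord from F# minor. As a borrowed chord it is labeled ii°.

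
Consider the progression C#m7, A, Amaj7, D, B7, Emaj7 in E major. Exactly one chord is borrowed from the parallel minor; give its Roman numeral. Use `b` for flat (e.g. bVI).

bVII

In E major the diatonic chords are E, F#m, G#m, A, B, C#m, D#dim. C#m7, A, Amaj7, B7 and Emaj7 are all diatonic. D (D–F#–A) doesn't fit — on degree 7 E major would have D#dim (vii°). D is the degree-7 chord of E minor, so it is the borrowed bVII.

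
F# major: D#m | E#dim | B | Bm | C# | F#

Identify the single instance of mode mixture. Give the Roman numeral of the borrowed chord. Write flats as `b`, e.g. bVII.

The diatonic triads in F# major are F#, G#m, A#m, B, C#, D#m, E#dim. D#m, E#dim, B, C# and F# all belong to that set. But Bm (B–D–F#) is foreign: the diatonic IV on degree 4 is B, whereas Bm comes from F# minor. It is labeled iv.

iv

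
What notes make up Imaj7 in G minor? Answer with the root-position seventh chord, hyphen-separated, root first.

G-B-D-F#

Imaj7 is built on scale degree 1, which is G in both G minor and its parallel. Stacking thirds in G major on G gives G–B–D–F#.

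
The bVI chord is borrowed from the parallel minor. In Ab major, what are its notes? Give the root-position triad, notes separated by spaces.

The root of bVI is the lowered 6th degree: F becomes Fb. Building the major chord from the parallel minor on Fb: Fb–Ab–Cb.

Fb Ab Cb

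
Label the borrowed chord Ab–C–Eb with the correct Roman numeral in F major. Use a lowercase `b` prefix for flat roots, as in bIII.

The root Ab is the lowered 3rd scale degree — diatonically F major has A there. The diatonic chord on degree 3 would be Am (iii), but Ab–C–Eb is the major chord from F minor. As a borrowed chord it is labeled bIII.

bIII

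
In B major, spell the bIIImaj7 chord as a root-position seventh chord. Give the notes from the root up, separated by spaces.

D F# A C#

The root of bIIImaj7 is the lowered 3rd degree: D# becomes D. In B minor the chord on D is D–F#–A–C#.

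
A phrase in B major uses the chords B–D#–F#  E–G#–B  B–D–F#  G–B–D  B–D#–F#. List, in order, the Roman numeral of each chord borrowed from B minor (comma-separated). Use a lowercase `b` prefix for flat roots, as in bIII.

i, bVI

In B major the diatonic chords are B, C#m, D#m, E, F#, G#m, A#dim. Of the given chords, B–D#–F# = B and E–G#–B = E are diatonic. But B–D–F# is foreign: the diatonic I on degree 1 is B, whereas Bm comes from B minor. It is labeled i. But G–B–D is foreign: the diatonic vi on degree 6 is G#m, whereas G comes from B minor. It is labeled bVI.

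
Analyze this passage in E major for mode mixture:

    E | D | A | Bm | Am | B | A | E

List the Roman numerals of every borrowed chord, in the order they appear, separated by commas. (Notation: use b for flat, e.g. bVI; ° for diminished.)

bVII, v, iv

In E major the diatonic chords are E, F#m, G#m, A, B, C#m, D#dim. E, A and B are all diatonic. D (D–F#–A) doesn't fit — on degree 7 E major would have D#dim (vii°). D is the degree-7 chord of E minor, so it is the borrowed bVII. Bm (B–D–F#) doesn't fit — on degree 5 E major would have B (V). Bm is the degree-5 chord of E minor, so it is the borrowed v. Am (A–C–E) doesn't fit — on degree 4 E major would have A (IV). Am is the degree-4 chord of E minor, so it is the borrowed iv.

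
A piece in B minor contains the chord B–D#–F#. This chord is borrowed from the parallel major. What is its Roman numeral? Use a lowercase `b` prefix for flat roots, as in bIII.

The root B is the diatonic 1st degree of B minor; the borrowing shows in the chord quality. Diatonically B minor has Bm (i) on that degree; B–D#–F# is instead the major chord native to B major, so it takes the label I.

I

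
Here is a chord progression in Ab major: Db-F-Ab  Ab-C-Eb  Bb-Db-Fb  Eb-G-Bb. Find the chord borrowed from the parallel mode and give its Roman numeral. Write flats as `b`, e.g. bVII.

ii°

In Ab major the diatonic chords are Ab, Bbm, Cm, Db, Eb, Fm, Gdim. Db–F–Ab = Db, Ab–C–Eb = Ab and Eb–G–Bb = Eb all belong to that set. Bb–Db–Fb is not: scale degree 2 in Ab major carries Bbm (ii). In Ab minor the chord on that degree is Bbdim, so here it functions as ii°, borrowed from the parallel minor.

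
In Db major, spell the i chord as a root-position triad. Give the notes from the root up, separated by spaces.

Db Fb Ab

i is built on scale degree 1, which is Db in both Db major and its parallel. Stacking thirds in Db minor on Db gives Db–Fb–Ab.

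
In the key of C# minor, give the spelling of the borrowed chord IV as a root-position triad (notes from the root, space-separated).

The root, F#, is scale degree 4 — the same note in C# minor and C# major; only the chord quality changes. Building the major chord from the parallel major on F#: F#–A#–C#.

F# A# C#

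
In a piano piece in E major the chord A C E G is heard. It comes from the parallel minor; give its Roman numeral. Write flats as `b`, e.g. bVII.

A is scale degree 4 in E major. Diatonically E major has A (IV) on that degree; A–C–E–G is instead the minor-seventh chord native to E minor, so it takes the label iv7.

iv7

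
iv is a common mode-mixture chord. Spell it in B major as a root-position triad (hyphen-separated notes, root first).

The root, E, is scale degree 4 — the same note in B major and B minor; only the chord quality changes. Building the minor chord from the parallel minor on E: E–G–B.

E-G-B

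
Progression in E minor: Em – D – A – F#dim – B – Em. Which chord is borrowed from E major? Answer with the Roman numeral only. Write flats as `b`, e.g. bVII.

IV

E minor has the diatonic set Em, F#dim, G, Am, B, C, D (with V from harmonic minor). Of the given chords, Em, D, F#dim and B are diatonic. A (A–C#–E) is not: scale degree 4 in E minor carries Am (iv). In E major the chord on that degree is A, so here it functions as IV, borrowed from the parallel major.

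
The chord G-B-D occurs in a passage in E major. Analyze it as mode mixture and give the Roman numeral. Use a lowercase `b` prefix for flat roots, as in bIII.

bIII

In E major scale degree 3 is G#; G is its lowered form, from E minor. The diatonic chord on degree 3 would be G#m (iii), but G–B–D is the major chord from E minor. As a borrowed chord it is labeled bIII.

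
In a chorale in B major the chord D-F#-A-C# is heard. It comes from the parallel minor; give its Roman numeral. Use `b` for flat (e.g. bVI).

The root D is the lowered 3rd scale degree — diatonically B major has D# there. D–F#–A–C# is a major-seventh chord — the form found in B minor, not the diatonic iii (D#m). Borrowed into B major it is written bIIImaj7.

bIIImaj7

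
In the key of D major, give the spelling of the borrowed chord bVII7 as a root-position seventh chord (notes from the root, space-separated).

C E G Bb

Scale degree 7 in D major is C#. bVII7 uses the lowered form, C, taken from D minor. Building the dominant-seventh chord from the parallel minor on C: C–E–G–Bb.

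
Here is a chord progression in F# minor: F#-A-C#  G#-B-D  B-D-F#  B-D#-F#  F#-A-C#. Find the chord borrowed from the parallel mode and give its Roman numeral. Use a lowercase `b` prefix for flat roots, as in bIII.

The diatonic triads in F# minor (with V from harmonic minor) are F#m, G#dim, A, Bm, C#, D, E. Of the given chords, F#–A–C# = F#m, G#–B–D = G#dim and B–D–F# = Bm are diatonic. B–D#–F# is not: scale degree 4 in F# minor carries Bm (iv). In F# major the chord on that degree is B, so here it functions as IV, borrowed from the parallel major.

IV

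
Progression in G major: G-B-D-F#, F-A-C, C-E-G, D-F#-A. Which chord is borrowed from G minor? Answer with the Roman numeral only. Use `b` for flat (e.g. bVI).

bVII

The diatonic triads in G major are G, Am, Bm, C, D, Em, F#dim. G–B–D–F# = Gmaj7, C–E–G = C and D–F#–A = D all belong to that set. F–A–C is not: scale degree 7 in G major carries F#dim (vii°). In G minor the chord on that degree is F, so here it functions as bVII, borrowed from the parallel minor.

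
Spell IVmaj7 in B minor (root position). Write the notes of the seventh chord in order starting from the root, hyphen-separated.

E-G#-B-D#

The root, E, is scale degree 4 — the same note in B minor and B major; only the chord quality changes. In B major the chord on E is E–G#–B–D#.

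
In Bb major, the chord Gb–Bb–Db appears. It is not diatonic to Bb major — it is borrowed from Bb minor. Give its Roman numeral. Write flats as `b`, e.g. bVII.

Gb is the lowered form of scale degree 6 in Bb major (the diatonic degree 6 is G). Diatonically Bb major has Gm (vi) on that degree; Gb–Bb–Db is instead the major chord native to Bb minor, so it takes the label bVI.

bVI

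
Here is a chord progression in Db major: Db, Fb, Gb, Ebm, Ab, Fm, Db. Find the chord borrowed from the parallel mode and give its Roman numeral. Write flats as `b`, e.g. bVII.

In Db major the diatonic chords are Db, Ebm, Fm, Gb, Ab, Bbm, Cdim. Db, Gb, Ebm, Ab and Fm all belong to that set. Fb (Fb–Ab–Cb) is not: scale degree 3 in Db major carries Fm (iii). In Db minor the chord on that degree is Fb, so here it functions as bIII, borrowed from the parallel minor.

bIII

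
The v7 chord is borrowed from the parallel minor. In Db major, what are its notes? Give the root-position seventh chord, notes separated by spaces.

The root, Ab, is scale degree 5 — the same note in Db major and Db minor; only the chord quality changes. Stacking thirds in Db minor on Ab gives Ab–Cb–Eb–Gb.

Ab Cb Eb Gb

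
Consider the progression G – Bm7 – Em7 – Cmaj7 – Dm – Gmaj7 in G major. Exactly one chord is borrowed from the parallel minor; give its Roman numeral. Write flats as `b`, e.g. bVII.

In G major the diatonic chords are G, Am, Bm, C, D, Em, F#dim. G, Bm7, Em7, Cmaj7 and Gmaj7 are all diatonic. Dm (D–F–A) is not: scale degree 5 in G major carries D (V). In G minor the chord on that degree is Dm, so here it functions as v, borrowed from the parallel minor.

v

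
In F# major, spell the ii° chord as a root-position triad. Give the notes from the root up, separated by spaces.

G# B D

ii° is built on scale degree 2, which is G# in both F# major and its parallel. In F# minor the chord on G# is G#–B–D.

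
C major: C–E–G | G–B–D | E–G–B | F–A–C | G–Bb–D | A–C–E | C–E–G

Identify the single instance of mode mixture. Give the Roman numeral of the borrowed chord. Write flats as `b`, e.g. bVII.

v

The diatonic triads in C major are C, Dm, Em, F, G, Am, Bdim. C–E–G = C, G–B–D = G, E–G–B = Em, F–A–C = F and A–C–E = Am are all diatonic. But G–Bb–D is foreign: the diatonic V on degree 5 is G, whereas Gm comes from C minor. It is labeled v.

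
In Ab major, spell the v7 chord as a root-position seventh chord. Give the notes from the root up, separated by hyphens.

Eb-Gb-Bb-Db

The root, Eb, is scale degree 5 — the same note in Ab major and Ab minor; only the chord quality changes. Building the minor-seventh chord from the parallel minor on Eb: Eb–Gb–Bb–Db.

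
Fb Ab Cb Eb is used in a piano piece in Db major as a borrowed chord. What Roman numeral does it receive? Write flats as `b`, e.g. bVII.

In Db major scale degree 3 is F; Fb is its lowered form, from Db minor. The diatonic chord on degree 3 would be Fm (iii), but Fb–Ab–Cb–Eb is the major-seventh chord from Db minor. As a borrowed chord it is labeled bIIImaj7.

bIIImaj7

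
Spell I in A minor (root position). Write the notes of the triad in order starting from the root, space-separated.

A C# E

I is built on scale degree 1, which is A in both A minor and its parallel. Stacking thirds in A major on A gives A–C#–E.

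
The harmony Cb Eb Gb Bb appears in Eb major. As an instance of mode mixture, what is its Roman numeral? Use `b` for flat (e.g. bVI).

bVImaj7

In Eb major scale degree 6 is C; Cb is its lowered form, from Eb minor. The diatonic chord on degree 6 would be Cm (vi), but Cb–Eb–Gb–Bb is the major-seventh chord from Eb minor. As a borrowed chord it is labeled bVImaj7.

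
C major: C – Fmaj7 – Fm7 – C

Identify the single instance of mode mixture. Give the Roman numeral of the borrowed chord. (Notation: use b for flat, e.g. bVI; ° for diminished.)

C major has the diatonic set C, Dm, Em, F, G, Am, Bdim. C and Fmaj7 are both diatonic. But Fm7 (F–Ab–C–Eb) is foreign: the diatonic IV on degree 4 is F, whereas Fm7 comes from C minor. It is labeled iv7.

iv7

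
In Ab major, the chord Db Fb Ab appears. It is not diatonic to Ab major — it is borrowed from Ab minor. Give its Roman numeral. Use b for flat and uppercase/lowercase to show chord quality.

iv

The root Db is the diatonic 4th degree of Ab major; the borrowing shows in the chord quality. Db–Fb–Ab is a minor chord — the form found in Ab minor, not the diatonic IV (Db). Borrowed into Ab major it is written iv.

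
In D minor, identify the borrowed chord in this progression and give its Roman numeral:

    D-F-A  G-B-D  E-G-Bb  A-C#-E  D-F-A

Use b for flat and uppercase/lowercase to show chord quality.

In D minor (with V from harmonic minor) the diatonic chords are Dm, Edim, F, Gm, A, Bb, C. Of the given chords, D–F–A = Dm, E–G–Bb = Edim and A–C#–E = A are diatonic. But G–B–D is foreign: the diatonic iv on degree 4 is Gm, whereas G comes from D major. It is labeled IV.

IV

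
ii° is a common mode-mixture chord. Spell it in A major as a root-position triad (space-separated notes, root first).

ii° is built on scale degree 2, which is B in both A major and its parallel. Building the diminished chord from the parallel minor on B: B–D–F.

B D F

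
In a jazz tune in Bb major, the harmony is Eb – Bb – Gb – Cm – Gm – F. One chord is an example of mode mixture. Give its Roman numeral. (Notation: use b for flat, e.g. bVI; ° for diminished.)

bVI

In Bb major the diatonic chords are Bb, Cm, Dm, Eb, F, Gm, Adim. Of the given chords, Eb, Bb, Cm, Gm and F are diatonic. But Gb (Gb–Bb–Db) is foreign: the diatonic vi on degree 6 is Gm, whereas Gb comes from Bb minor. It is labeled bVI.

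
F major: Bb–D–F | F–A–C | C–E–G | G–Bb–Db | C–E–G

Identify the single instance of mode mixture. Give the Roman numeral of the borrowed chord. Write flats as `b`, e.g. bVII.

In F major the diatonic chords are F, Gm, Am, Bb, C, Dm, Edim. Bb–D–F = Bb, F–A–C = F and C–E–G = C are all diatonic. G–Bb–Db doesn't fit — on degree 2 F major would have Gm (ii). Gdim is the degree-2 chord of F minor, so it is the borrowed ii°.

ii°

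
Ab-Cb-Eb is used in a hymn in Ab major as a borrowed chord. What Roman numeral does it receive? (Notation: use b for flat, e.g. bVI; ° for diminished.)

Ab is scale degree 1 in Ab major. The diatonic chord on degree 1 would be Ab (I), but Ab–Cb–Eb is the minor chord from Ab minor. As a borrowed chord it is labeled i.

i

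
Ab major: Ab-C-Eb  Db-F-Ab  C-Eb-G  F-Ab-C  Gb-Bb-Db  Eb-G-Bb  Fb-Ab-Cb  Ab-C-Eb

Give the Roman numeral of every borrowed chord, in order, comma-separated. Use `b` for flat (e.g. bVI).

Ab major has the diatonic set Ab, Bbm, Cm, Db, Eb, Fm, Gdim. Of the given chords, Ab–C–Eb = Ab, Db–F–Ab = Db, C–Eb–G = Cm, F–Ab–C = Fm and Eb–G–Bb = Eb are diatonic. But Gb–Bb–Db is foreign: the diatonic vii° on degree 7 is Gdim, whereas Gb comes from Ab minor. It is labeled bVII. But Fb–Ab–Cb is foreign: the diatonic vi on degree 6 is Fm, whereas Fb comes from Ab minor. It is labeled bVI.

bVII, bVI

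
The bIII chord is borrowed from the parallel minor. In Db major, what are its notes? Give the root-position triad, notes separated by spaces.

bIII is built on the lowered scale degree 3. In Db major degree 3 is F; lowered it becomes Fb. In Db minor the chord on Fb is Fb–Ab–Cb.

Fb Ab Cb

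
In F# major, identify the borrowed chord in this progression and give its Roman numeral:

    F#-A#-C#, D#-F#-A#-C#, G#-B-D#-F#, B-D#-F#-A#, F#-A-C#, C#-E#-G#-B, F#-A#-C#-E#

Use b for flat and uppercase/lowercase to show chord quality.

In F# major the diatonic chords are F#, G#m, A#m, B, C#, D#m, E#dim. Of the given chords, F#–A#–C# = F#, D#–F#–A#–C# = D#m7, G#–B–D#–F# = G#m7, B–D#–F#–A# = Bmaj7, C#–E#–G#–B = C#7 and F#–A#–C#–E# = F#maj7 are diatonic. F#–A–C# is not: scale degree 1 in F# major carries F# (I). In F# minor the chord on that degree is F#m, so here it functions as i, borrowed from the parallel minor.

i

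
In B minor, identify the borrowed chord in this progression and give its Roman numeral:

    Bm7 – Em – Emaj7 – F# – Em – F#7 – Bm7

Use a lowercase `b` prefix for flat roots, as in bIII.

IVmaj7

B minor has the diatonic set Bm, C#dim, D, Em, F#, G, A (with V from harmonic minor). Bm7, Em, F# and F#7 are all diatonic. Emaj7 (E–G#–B–D#) is not: scale degree 4 in B minor carries Em (iv). In B major the chord on that degree is Emaj7, so here it functions as IVmaj7, borrowed from the parallel major.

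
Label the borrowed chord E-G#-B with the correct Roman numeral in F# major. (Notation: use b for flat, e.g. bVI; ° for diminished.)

bVII

In F# major scale degree 7 is E#; E is its lowered form, from F# minor. The diatonic chord on degree 7 would be E#dim (vii°), but E–G#–B is the major chord from F# minor. As a borrowed chord it is labeled bVII.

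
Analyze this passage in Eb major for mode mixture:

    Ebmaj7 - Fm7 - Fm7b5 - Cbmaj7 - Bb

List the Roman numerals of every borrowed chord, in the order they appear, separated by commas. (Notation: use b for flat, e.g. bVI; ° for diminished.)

Eb major has the diatonic set Eb, Fm, Gm, Ab, Bb, Cm, Ddim. Ebmaj7, Fm7 and Bb all belong to that set. Fm7b5 (F–Ab–Cb–Eb) is not: scale degree 2 in Eb major carries Fm (ii). In Eb minor the chord on that degree is Fm7b5, so here it functions as iiø7, borrowed from the parallel minor. But Cbmaj7 (Cb–Eb–Gb–Bb) is foreign: the diatonic vi on degree 6 is Cm, whereas Cbmaj7 comes from Eb minor. It is labeled bVImaj7.

iiø7, bVImaj7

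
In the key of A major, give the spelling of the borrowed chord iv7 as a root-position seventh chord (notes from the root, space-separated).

The root, D, is scale degree 4 — the same note in A major and A minor; only the chord quality changes. Building the minor-seventh chord from the parallel minor on D: D–F–A–C.

D F A C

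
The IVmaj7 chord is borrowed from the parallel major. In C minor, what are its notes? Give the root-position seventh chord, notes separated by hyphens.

The root, F, is scale degree 4 — the same note in C minor and C major; only the chord quality changes. In C major the chord on F is F–A–C–E.

F-A-C-E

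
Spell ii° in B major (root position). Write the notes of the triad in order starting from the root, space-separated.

C# E G

ii° is built on scale degree 2, which is C# in both B major and its parallel. In B minor the chord on C# is C#–E–G.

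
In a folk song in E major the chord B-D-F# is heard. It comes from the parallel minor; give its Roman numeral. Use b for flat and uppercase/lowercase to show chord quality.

B is scale degree 5 in E major. The diatonic chord on degree 5 would be B (V), but B–D–F# is the minor chord from E minor. As a borrowed chord it is labeled v.

v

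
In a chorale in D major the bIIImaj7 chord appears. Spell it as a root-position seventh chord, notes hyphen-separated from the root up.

F-A-C-E

bIIImaj7 is built on the lowered scale degree 3. In D major degree 3 is F#; lowered it becomes F. Stacking thirds in D minor on F gives F–A–C–E.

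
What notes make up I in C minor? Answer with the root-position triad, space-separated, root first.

C E G

The root, C, is scale degree 1 — the same note in C minor and C major; only the chord quality changes. In C major the chord on C is C–E–G.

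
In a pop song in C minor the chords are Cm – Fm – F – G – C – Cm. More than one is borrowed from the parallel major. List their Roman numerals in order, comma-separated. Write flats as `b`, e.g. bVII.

IV, I

The diatonic triads in C minor (with V from harmonic minor) are Cm, Ddim, Eb, Fm, G, Ab, Bb. Cm, Fm and G all belong to that set. F (F–A–C) doesn't fit — on degree 4 C minor would have Fm (iv). F is the degree-4 chord of C major, so it is the borrowed IV. C (C–E–G) doesn't fit — on degree 1 C minor would have Cm (i). C is the degree-1 chord of C major, so it is the borrowed I.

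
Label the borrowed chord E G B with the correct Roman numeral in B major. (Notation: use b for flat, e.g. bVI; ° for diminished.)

iv

The root E is the diatonic 4th degree of B major; the borrowing shows in the chord quality. E–G–B is a minor chord — the form found in B minor, not the diatonic IV (E). Borrowed into B major it is written iv.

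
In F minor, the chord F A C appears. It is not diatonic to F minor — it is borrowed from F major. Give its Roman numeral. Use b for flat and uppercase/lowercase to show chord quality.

F is scale degree 1 in F minor. Diatonically F minor has Fm (i) on that degree; F–A–C is instead the major chord native to F major, so it takes the label I.

I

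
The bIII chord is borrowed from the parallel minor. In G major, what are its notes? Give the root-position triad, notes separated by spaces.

Scale degree 3 in G major is B. bIII uses the lowered form, Bb, taken from G minor. Building the major chord from the parallel minor on Bb: Bb–D–F.

Bb D F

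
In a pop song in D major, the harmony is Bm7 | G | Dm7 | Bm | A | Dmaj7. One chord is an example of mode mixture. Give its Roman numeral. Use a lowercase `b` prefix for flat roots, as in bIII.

i7

D major has the diatonic set D, Em, F#m, G, A, Bm, C#dim. Of the given chords, Bm7, G, Bm, A and Dmaj7 are diatonic. But Dm7 (D–F–A–C) is foreign: the diatonic I on degree 1 is D, whereas Dm7 comes from D minor. It is labeled i7.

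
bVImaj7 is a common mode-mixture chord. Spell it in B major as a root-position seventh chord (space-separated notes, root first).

Scale degree 6 in B major is G#. bVImaj7 uses the lowered form, G, taken from B minor. Building the major-seventh chord from the parallel minor on G: G–B–D–F#.

G B D F#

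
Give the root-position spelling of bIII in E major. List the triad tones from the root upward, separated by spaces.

G B D

bIII is built on the lowered scale degree 3. In E major degree 3 is G#; lowered it becomes G. Building the major chord from the parallel minor on G: G–B–D.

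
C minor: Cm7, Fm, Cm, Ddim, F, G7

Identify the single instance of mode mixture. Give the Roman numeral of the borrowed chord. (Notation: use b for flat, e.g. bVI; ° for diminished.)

The diatonic triads in C minor (with V from harmonic minor) are Cm, Ddim, Eb, Fm, G, Ab, Bb. Cm7, Fm, Cm, Ddim and G7 all belong to that set. F (F–A–C) is not: scale degree 4 in C minor carries Fm (iv). In C major the chord on that degree is F, so here it functions as IV, borrowed from the parallel major.

IV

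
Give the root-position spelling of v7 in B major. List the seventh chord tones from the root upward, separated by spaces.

F# A C# E

v7 is built on scale degree 5, which is F# in both B major and its parallel. Stacking thirds in B minor on F# gives F#–A–C#–E.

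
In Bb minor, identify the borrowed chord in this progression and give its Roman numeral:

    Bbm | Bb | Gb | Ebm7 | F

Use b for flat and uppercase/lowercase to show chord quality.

The diatonic triads in Bb minor (with V from harmonic minor) are Bbm, Cdim, Db, Ebm, F, Gb, Ab. Of the given chords, Bbm, Gb, Ebm7 and F are diatonic. But Bb (Bb–D–F) is foreign: the diatonic i on degree 1 is Bbm, whereas Bb comes from Bb major. It is labeled I.

I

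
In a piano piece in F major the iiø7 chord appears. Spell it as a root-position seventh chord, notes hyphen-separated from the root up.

G-Bb-Db-F

iiø7 is built on scale degree 2, which is G in both F major and its parallel. Building the half-diminished-seventh chord from the parallel minor on G: G–Bb–Db–F.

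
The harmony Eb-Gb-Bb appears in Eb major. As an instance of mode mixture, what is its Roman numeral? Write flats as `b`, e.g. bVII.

i

Eb is scale degree 1 in Eb major. Diatonically Eb major has Eb (I) on that degree; Eb–Gb–Bb is instead the minor chord native to Eb minor, so it takes the label i.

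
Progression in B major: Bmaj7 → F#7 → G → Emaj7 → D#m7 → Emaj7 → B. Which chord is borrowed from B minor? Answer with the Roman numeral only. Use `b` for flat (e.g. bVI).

In B major the diatonic chords are B, C#m, D#m, E, F#, G#m, A#dim. Of the given chords, Bmaj7, F#7, Emaj7, D#m7 and B are diatonic. But G (G–B–D) is foreign: the diatonic vi on degree 6 is G#m, whereas G comes from B minor. It is labeled bVI.

bVI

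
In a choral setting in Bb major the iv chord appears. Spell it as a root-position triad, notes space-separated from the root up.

iv is built on scale degree 4, which is Eb in both Bb major and its parallel. In Bb minor the chord on Eb is Eb–Gb–Bb.

Eb Gb Bb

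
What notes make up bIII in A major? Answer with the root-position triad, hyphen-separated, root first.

bIII is built on the lowered scale degree 3. In A major degree 3 is C#; lowered it becomes C. Building the major chord from the parallel minor on C: C–E–G.

C-E-G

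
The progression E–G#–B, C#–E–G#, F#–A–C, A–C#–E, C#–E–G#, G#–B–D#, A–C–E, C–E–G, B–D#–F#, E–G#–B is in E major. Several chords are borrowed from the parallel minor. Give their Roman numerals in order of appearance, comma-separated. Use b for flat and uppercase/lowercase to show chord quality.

E major has the diatonic set E, F#m, G#m, A, B, C#m, D#dim. E–G#–B = E, C#–E–G# = C#m, A–C#–E = A, G#–B–D# = G#m and B–D#–F# = B all belong to that set. F#–A–C doesn't fit — on degree 2 E major would have F#m (ii). F#dim is the degree-2 chord of E minor, so it is the borrowed ii°. A–C–E doesn't fit — on degree 4 E major would have A (IV). Am is the degree-4 chord of E minor, so it is the borrowed iv. C–E–G is not: scale degree 6 in E major carries C#m (vi). In E minor the chord on that degree is C, so here it functions as bVI, borrowed from the parallel minor.

ii°, iv, bVI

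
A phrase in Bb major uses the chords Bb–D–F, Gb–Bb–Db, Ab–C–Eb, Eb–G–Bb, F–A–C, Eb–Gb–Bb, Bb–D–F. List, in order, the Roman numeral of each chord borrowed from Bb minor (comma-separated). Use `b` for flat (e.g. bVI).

Bb major has the diatonic set Bb, Cm, Dm, Eb, F, Gm, Adim. Bb–D–F = Bb, Eb–G–Bb = Eb and F–A–C = F are all diatonic. But Gb–Bb–Db is foreign: the diatonic vi on degree 6 is Gm, whereas Gb comes from Bb minor. It is labeled bVI. Ab–C–Eb doesn't fit — on degree 7 Bb major would have Adim (vii°). Ab is the degree-7 chord of Bb minor, so it is the borrowed bVII. Eb–Gb–Bb is not: scale degree 4 in Bb major carries Eb (IV). In Bb minor the chord on that degree is Ebm, so here it functions as iv, borrowed from the parallel minor.

bVI, bVII, iv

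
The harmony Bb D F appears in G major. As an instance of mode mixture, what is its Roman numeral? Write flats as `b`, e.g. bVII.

bIII

Bb is the lowered form of scale degree 3 in G major (the diatonic degree 3 is B). Bb–D–F is a major chord — the form found in G minor, not the diatonic iii (Bm). Borrowed into G major it is written bIII.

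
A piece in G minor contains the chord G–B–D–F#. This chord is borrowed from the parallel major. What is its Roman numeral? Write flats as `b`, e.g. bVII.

G is scale degree 1 in G minor. G–B–D–F# is a major-seventh chord — the form found in G major, not the diatonic i (Gm). Borrowed into G minor it is written Imaj7.

Imaj7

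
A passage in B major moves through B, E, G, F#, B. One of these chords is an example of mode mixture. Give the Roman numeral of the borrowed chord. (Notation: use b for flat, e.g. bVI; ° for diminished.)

In B major the diatonic chords are B, C#m, D#m, E, F#, G#m, A#dim. B, E and F# all belong to that set. G (G–B–D) doesn't fit — on degree 6 B major would have G#m (vi). G is the degree-6 chord of B minor, so it is the borrowed bVI.

bVI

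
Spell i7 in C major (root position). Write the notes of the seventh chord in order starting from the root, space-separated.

C Eb G Bb

i7 is built on scale degree 1, which is C in both C major and its parallel. Stacking thirds in C minor on C gives C–Eb–G–Bb.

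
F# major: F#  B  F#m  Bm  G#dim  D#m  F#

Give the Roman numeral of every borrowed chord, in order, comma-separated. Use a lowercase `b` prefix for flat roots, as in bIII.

i, iv, ii°

In F# major the diatonic chords are F#, G#m, A#m, B, C#, D#m, E#dim. F#, B and D#m all belong to that set. But F#m (F#–A–C#) is foreign: the diatonic I on degree 1 is F#, whereas F#m comes from F# minor. It is labeled i. Bm (B–D–F#) is not: scale degree 4 in F# major carries B (IV). In F# minor the chord on that degree is Bm, so here it functions as iv, borrowed from the parallel minor. G#dim (G#–B–D) is not: scale degree 2 in F# major carries G#m (ii). In F# minor the chord on that degree is G#dim, so here it functions as ii°, borrowed from the parallel minor.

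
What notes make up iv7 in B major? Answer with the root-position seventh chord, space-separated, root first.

E G B D

iv7 is built on scale degree 4, which is E in both B major and its parallel. In B minor the chord on E is E–G–B–D.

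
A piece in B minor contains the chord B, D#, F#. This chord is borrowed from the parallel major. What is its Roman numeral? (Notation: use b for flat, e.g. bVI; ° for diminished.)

The root B is the diatonic 1st degree of B minor; the borrowing shows in the chord quality. The diatonic chord on degree 1 would be Bm (i), but B–D#–F# is the major chord from B major. As a borrowed chord it is labeled I.

I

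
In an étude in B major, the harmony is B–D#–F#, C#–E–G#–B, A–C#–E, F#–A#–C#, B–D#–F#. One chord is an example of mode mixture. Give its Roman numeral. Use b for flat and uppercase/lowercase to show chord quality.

In B major the diatonic chords are B, C#m, D#m, E, F#, G#m, A#dim. B–D#–F# = B, C#–E–G#–B = C#m7 and F#–A#–C# = F# are all diatonic. But A–C#–E is foreign: the diatonic vii° on degree 7 is A#dim, whereas A comes from B minor. It is labeled bVII.

bVII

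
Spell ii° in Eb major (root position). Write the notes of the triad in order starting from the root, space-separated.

F Ab Cb

ii° is built on scale degree 2, which is F in both Eb major and its parallel. In Eb minor the chord on F is F–Ab–Cb.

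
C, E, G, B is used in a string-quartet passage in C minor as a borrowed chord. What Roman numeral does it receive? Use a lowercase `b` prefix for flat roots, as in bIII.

Imaj7

The root C is the diatonic 1st degree of C minor; the borrowing shows in the chord quality. The diatonic chord on degree 1 would be Cm (i), but C–E–G–B is the major-seventh chord from C major. As a borrowed chord it is labeled Imaj7.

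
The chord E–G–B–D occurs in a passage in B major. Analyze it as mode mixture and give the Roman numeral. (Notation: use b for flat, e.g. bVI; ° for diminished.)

E is scale degree 4 in B major. E–G–B–D is a minor-seventh chord — the form found in B minor, not the diatonic IV (E). Borrowed into B major it is written iv7.

iv7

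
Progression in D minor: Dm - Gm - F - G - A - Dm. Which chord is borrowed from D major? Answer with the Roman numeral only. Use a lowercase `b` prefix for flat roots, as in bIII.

D minor has the diatonic set Dm, Edim, F, Gm, A, Bb, C (with V from harmonic minor). Dm, Gm, F and A are all diatonic. G (G–B–D) is not: scale degree 4 in D minor carries Gm (iv). In D major the chord on that degree is G, so here it functions as IV, borrowed from the parallel major.

IV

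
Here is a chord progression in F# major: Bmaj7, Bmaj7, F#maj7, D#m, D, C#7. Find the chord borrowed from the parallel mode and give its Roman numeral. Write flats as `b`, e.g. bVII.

bVI

The diatonic triads in F# major are F#, G#m, A#m, B, C#, D#m, E#dim. Bmaj7, F#maj7, D#m and C#7 are all diatonic. D (D–F#–A) is not: scale degree 6 in F# major carries D#m (vi). In F# minor the chord on that degree is D, so here it functions as bVI, borrowed from the parallel minor.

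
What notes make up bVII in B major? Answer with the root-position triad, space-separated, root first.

A C# E

bVII is built on the lowered scale degree 7. In B major degree 7 is A#; lowered it becomes A. Building the major chord from the parallel minor on A: A–C#–E.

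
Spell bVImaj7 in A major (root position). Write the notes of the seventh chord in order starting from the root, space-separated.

The root of bVImaj7 is the lowered 6th degree: F# becomes F. In A minor the chord on F is F–A–C–E.

F A C E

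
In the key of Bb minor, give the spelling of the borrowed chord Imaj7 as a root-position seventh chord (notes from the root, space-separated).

Bb D F A

Imaj7 is built on scale degree 1, which is Bb in both Bb minor and its parallel. Building the major-seventh chord from the parallel major on Bb: Bb–D–F–A.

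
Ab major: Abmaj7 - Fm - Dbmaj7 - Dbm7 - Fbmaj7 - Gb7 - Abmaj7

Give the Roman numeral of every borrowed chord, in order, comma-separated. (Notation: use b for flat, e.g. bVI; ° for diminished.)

The diatonic triads in Ab major are Ab, Bbm, Cm, Db, Eb, Fm, Gdim. Abmaj7, Fm and Dbmaj7 are all diatonic. Dbm7 (Db–Fb–Ab–Cb) is not: scale degree 4 in Ab major carries Db (IV). In Ab minor the chord on that degree is Dbm7, so here it functions as iv7, borrowed from the parallel minor. But Fbmaj7 (Fb–Ab–Cb–Eb) is foreign: the diatonic vi on degree 6 is Fm, whereas Fbmaj7 comes from Ab minor. It is labeled bVImaj7. Gb7 (Gb–Bb–Db–Fb) doesn't fit — on degree 7 Ab major would have Gdim (vii°). Gb7 is the degree-7 chord of Ab minor, so it is the borrowed bVII7.

iv7, bVImaj7, bVII7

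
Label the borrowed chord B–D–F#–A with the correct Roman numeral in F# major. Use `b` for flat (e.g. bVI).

iv7

B is scale degree 4 in F# major. The diatonic chord on degree 4 would be B (IV), but B–D–F#–A is the minor-seventh chord from F# minor. As a borrowed chord it is labeled iv7.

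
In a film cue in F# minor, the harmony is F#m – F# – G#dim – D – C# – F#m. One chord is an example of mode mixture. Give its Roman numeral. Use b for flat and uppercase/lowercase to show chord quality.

I

In F# minor (with V from harmonic minor) the diatonic chords are F#m, G#dim, A, Bm, C#, D, E. Of the given chords, F#m, G#dim, D and C# are diatonic. F# (F#–A#–C#) is not: scale degree 1 in F# minor carries F#m (i). In F# major the chord on that degree is F#, so here it functions as I, borrowed from the parallel major.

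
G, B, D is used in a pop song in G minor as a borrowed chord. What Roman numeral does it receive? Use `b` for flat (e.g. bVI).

I

The root G is the diatonic 1st degree of G minor; the borrowing shows in the chord quality. G–B–D is a major chord — the form found in G major, not the diatonic i (Gm). Borrowed into G minor it is written I.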